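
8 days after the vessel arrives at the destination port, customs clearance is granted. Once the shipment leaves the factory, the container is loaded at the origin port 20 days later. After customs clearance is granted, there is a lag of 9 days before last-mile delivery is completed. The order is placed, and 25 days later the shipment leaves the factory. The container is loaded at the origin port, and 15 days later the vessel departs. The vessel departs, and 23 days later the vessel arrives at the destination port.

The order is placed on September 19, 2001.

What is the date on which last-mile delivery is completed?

December 28, 2001

The order is placed: Sep 19, 2001.
The shipment leaves the factory: Sep 19, 2001 + 25 days = Oct 14, 2001.
The container is loaded at the origin port: Oct 14, 2001 + 20 days = Nov 3, 2001.
The vessel departs: Nov 3, 2001 + 15 days = Nov 18, 2001.
The vessel arrives at the destination port: Nov 18, 2001 + 23 days = Dec 11, 2001.
Customs clearance is granted: Dec 11, 2001 + 8 days = Dec 19, 2001.
Last-mile delivery is completed: Dec 19, 2001 + 9 days = Dec 28, 2001.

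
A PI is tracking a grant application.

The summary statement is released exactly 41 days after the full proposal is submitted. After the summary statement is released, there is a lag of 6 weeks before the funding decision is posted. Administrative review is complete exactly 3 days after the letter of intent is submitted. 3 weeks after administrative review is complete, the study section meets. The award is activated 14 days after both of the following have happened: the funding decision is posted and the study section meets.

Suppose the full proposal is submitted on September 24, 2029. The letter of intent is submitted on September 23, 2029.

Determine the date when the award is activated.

The full proposal is submitted: Sep 24, 2029.
The summary statement is released: Sep 24, 2029 + 41 days = Nov 4, 2029.
The funding decision is posted: Nov 4, 2029 + 6 weeks = Dec 16, 2029.
The letter of intent is submitted: Sep 23, 2029.
Administrative review is complete: Sep 23, 2029 + 3 days = Sep 26, 2029.
The study section meets: Sep 26, 2029 + 3 weeks = Oct 17, 2029.
Both prerequisites met — the funding decision is posted (Dec 16, 2029), the study section meets (Oct 17, 2029); the later is Dec 16, 2029.
The award is activated: Dec 16, 2029 + 14 days = Dec 30, 2029.

December 30, 2029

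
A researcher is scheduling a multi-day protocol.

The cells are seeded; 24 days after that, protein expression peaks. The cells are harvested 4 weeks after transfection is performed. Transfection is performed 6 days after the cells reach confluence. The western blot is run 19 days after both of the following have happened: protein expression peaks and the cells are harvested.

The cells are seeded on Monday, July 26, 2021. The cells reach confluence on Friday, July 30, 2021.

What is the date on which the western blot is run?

The cells are seeded: Jul 26, 2021.
Protein expression peaks: Jul 26, 2021 + 24 days = Aug 19, 2021.
The cells reach confluence: Jul 30, 2021.
Transfection is performed: Jul 30, 2021 + 6 days = Aug 5, 2021.
The cells are harvested: Aug 5, 2021 + 4 weeks = Sep 2, 2021.
Both prerequisites met — protein expression peaks (Aug 19, 2021), the cells are harvested (Sep 2, 2021); the later is Sep 2, 2021.
The western blot is run: Sep 2, 2021 + 19 days = Sep 21, 2021.

Tuesday, September 21, 2021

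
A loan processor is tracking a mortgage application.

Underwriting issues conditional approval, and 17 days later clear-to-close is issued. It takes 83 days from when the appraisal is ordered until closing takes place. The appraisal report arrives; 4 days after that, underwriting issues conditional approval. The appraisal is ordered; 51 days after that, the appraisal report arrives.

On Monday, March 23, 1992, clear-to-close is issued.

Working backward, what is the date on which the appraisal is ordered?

Saturday, January 11, 1992

Clear-to-close is issued: Mar 23, 1992.
Underwriting issues conditional approval: Mar 23, 1992 − 17 days = Mar 6, 1992.
The appraisal report arrives: Mar 6, 1992 − 4 days = Mar 2, 1992.
The appraisal is ordered: Mar 2, 1992 − 51 days = Jan 11, 1992.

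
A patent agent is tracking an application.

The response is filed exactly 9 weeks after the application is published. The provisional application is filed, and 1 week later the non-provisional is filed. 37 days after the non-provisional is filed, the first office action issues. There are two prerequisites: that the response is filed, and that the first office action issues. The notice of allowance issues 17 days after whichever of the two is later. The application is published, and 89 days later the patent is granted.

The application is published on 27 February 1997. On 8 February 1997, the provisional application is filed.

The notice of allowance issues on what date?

18 May 1997

The application is published: Feb 27, 1997.
The response is filed: Feb 27, 1997 + 9 weeks = May 1, 1997.
The provisional application is filed: Feb 8, 1997.
The non-provisional is filed: Feb 8, 1997 + 1 week = Feb 15, 1997.
The first office action issues: Feb 15, 1997 + 37 days = Mar 24, 1997.
Both prerequisites met — the response is filed (May 1, 1997), the first office action issues (Mar 24, 1997); the later is May 1, 1997.
The notice of allowance issues: May 1, 1997 + 17 days = May 18, 1997.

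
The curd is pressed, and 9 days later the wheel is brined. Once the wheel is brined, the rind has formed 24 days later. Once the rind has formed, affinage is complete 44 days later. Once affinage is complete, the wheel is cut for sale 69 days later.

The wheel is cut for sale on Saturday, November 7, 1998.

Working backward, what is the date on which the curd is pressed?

The wheel is cut for sale: Nov 7, 1998.
Affinage is complete: Nov 7, 1998 − 69 days = Aug 30, 1998.
The rind has formed: Aug 30, 1998 − 44 days = Jul 17, 1998.
The wheel is brined: Jul 17, 1998 − 24 days = Jun 23, 1998.
The curd is pressed: Jun 23, 1998 − 9 days = Jun 14, 1998.

Sunday, June 14, 1998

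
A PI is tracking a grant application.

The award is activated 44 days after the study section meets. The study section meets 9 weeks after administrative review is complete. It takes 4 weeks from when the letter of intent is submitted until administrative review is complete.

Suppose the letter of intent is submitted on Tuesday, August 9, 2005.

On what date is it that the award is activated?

Thursday, December 22, 2005

The letter of intent is submitted: Aug 9, 2005.
Administrative review is complete: Aug 9, 2005 + 4 weeks = Sep 6, 2005.
The study section meets: Sep 6, 2005 + 9 weeks = Nov 8, 2005.
The award is activated: Nov 8, 2005 + 44 days = Dec 22, 2005.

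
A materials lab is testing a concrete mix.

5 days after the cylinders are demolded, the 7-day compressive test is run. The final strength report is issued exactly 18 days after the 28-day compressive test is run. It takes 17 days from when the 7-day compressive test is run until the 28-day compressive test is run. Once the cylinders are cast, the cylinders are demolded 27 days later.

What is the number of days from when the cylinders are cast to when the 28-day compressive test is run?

Causal path: the cylinders are cast → the cylinders are demolded → the 7-day compressive test is run → the 28-day compressive test is run.
Total delay along the path: 27 + 5 + 17 = 49 days.

49 days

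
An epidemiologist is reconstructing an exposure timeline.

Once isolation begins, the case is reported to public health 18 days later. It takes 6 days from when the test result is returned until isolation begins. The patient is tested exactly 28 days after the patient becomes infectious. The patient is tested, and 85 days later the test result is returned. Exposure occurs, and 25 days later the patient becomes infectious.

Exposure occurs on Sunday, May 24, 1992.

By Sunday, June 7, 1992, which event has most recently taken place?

Exposure occurs

Exposure occurs: May 24, 1992.
The patient becomes infectious: May 24, 1992 + 25 days = Jun 18, 1992.
The patient is tested: Jun 18, 1992 + 28 days = Jul 16, 1992.
The test result is returned: Jul 16, 1992 + 85 days = Oct 9, 1992.
Isolation begins: Oct 9, 1992 + 6 days = Oct 15, 1992.
The case is reported to public health: Oct 15, 1992 + 18 days = Nov 2, 1992.
Jun 7, 1992 falls between when exposure occurs (May 24, 1992) and when the patient becomes infectious (Jun 18, 1992).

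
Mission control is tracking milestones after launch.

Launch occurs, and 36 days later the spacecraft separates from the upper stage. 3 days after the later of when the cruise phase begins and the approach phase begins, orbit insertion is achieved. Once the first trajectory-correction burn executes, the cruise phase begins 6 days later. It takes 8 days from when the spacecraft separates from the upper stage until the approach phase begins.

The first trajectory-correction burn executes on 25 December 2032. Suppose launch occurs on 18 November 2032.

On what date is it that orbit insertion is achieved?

The first trajectory-correction burn executes: Dec 25, 2032.
The cruise phase begins: Dec 25, 2032 + 6 days = Dec 31, 2032.
Launch occurs: Nov 18, 2032.
The spacecraft separates from the upper stage: Nov 18, 2032 + 36 days = Dec 24, 2032.
The approach phase begins: Dec 24, 2032 + 8 days = Jan 1, 2033.
Both prerequisites met — the cruise phase begins (Dec 31, 2032), the approach phase begins (Jan 1, 2033); the later is Jan 1, 2033.
Orbit insertion is achieved: Jan 1, 2033 + 3 days = Jan 4, 2033.

4 January 2033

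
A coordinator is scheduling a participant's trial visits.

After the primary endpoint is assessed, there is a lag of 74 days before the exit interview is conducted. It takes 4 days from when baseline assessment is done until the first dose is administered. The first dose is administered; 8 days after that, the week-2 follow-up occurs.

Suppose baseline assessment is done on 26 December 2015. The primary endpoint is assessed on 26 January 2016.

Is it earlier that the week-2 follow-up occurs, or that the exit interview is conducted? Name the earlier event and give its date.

The week-2 follow-up occurs — 7 January 2016

Baseline assessment is done: Dec 26, 2015.
The first dose is administered: Dec 26, 2015 + 4 days = Dec 30, 2015.
The week-2 follow-up occurs: Dec 30, 2015 + 8 days = Jan 7, 2016.
The primary endpoint is assessed: Jan 26, 2016.
The exit interview is conducted: Jan 26, 2016 + 74 days = Apr 9, 2016.
Comparing: the week-2 follow-up occurs on Jan 7, 2016 vs the exit interview is conducted on Apr 9, 2016. Earlier: the week-2 follow-up occurs.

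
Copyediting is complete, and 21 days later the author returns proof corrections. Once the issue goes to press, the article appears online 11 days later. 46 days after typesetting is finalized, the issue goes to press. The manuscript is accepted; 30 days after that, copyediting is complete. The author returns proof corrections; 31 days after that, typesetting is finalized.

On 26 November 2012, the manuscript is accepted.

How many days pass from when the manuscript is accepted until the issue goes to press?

128 days

Causal path: the manuscript is accepted → copyediting is complete → the author returns proof corrections → typesetting is finalized → the issue goes to press.
Total delay along the path: 30 + 21 + 31 + 46 = 128 days.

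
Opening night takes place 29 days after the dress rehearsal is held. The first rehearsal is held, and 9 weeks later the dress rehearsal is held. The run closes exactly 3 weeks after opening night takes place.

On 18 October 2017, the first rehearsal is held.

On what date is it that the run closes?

The first rehearsal is held: Oct 18, 2017.
The dress rehearsal is held: Oct 18, 2017 + 9 weeks = Dec 20, 2017.
Opening night takes place: Dec 20, 2017 + 29 days = Jan 18, 2018.
The run closes: Jan 18, 2018 + 3 weeks = Feb 8, 2018.

8 February 2018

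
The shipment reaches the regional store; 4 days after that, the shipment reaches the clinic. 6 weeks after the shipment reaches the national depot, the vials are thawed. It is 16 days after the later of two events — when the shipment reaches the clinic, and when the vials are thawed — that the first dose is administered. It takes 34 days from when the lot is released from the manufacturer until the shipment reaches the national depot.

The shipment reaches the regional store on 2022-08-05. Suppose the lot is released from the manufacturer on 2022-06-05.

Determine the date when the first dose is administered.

The shipment reaches the regional store: Aug 5, 2022.
The shipment reaches the clinic: Aug 5, 2022 + 4 days = Aug 9, 2022.
The lot is released from the manufacturer: Jun 5, 2022.
The shipment reaches the national depot: Jun 5, 2022 + 34 days = Jul 9, 2022.
The vials are thawed: Jul 9, 2022 + 6 weeks = Aug 20, 2022.
Both prerequisites met — the shipment reaches the clinic (Aug 9, 2022), the vials are thawed (Aug 20, 2022); the later is Aug 20, 2022.
The first dose is administered: Aug 20, 2022 + 16 days = Sep 5, 2022.

2022-09-05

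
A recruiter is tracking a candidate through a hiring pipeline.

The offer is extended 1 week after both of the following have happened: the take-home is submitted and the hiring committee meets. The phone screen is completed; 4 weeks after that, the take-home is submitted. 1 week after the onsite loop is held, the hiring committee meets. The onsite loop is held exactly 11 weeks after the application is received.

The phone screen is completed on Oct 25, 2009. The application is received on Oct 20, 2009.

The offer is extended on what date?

The phone screen is completed: Oct 25, 2009.
The take-home is submitted: Oct 25, 2009 + 4 weeks = Nov 22, 2009.
The application is received: Oct 20, 2009.
The onsite loop is held: Oct 20, 2009 + 11 weeks = Jan 5, 2010.
The hiring committee meets: Jan 5, 2010 + 1 week = Jan 12, 2010.
Both prerequisites met — the take-home is submitted (Nov 22, 2009), the hiring committee meets (Jan 12, 2010); the later is Jan 12, 2010.
The offer is extended: Jan 12, 2010 + 1 week = Jan 19, 2010.

Jan 19, 2010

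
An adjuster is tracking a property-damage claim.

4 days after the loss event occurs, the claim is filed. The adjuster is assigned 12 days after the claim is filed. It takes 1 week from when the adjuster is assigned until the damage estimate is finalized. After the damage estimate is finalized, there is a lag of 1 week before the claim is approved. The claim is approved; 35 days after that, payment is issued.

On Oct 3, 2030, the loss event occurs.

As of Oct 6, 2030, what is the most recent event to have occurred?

The loss event occurs: Oct 3, 2030.
The claim is filed: Oct 3, 2030 + 4 days = Oct 7, 2030.
The adjuster is assigned: Oct 7, 2030 + 12 days = Oct 19, 2030.
The damage estimate is finalized: Oct 19, 2030 + 1 week = Oct 26, 2030.
The claim is approved: Oct 26, 2030 + 1 week = Nov 2, 2030.
Payment is issued: Nov 2, 2030 + 35 days = Dec 7, 2030.
Oct 6, 2030 falls between when the loss event occurs (Oct 3, 2030) and when the claim is filed (Oct 7, 2030).

The loss event occurs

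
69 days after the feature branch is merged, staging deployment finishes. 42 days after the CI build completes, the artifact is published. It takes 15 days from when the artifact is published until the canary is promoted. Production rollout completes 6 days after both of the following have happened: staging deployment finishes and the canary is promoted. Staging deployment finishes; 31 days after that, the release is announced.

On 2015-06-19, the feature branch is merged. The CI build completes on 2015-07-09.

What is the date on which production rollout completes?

The feature branch is merged: Jun 19, 2015.
Staging deployment finishes: Jun 19, 2015 + 69 days = Aug 27, 2015.
The CI build completes: Jul 9, 2015.
The artifact is published: Jul 9, 2015 + 42 days = Aug 20, 2015.
The canary is promoted: Aug 20, 2015 + 15 days = Sep 4, 2015.
Both prerequisites met — staging deployment finishes (Aug 27, 2015), the canary is promoted (Sep 4, 2015); the later is Sep 4, 2015.
Production rollout completes: Sep 4, 2015 + 6 days = Sep 10, 2015.

2015-09-10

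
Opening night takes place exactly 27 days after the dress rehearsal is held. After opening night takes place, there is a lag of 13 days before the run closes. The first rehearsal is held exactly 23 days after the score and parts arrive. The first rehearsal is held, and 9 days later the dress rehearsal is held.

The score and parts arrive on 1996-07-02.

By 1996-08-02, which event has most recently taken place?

The first rehearsal is held

The score and parts arrive: Jul 2, 1996.
The first rehearsal is held: Jul 2, 1996 + 23 days = Jul 25, 1996.
The dress rehearsal is held: Jul 25, 1996 + 9 days = Aug 3, 1996.
Opening night takes place: Aug 3, 1996 + 27 days = Aug 30, 1996.
The run closes: Aug 30, 1996 + 13 days = Sep 12, 1996.
Aug 2, 1996 falls between when the first rehearsal is held (Jul 25, 1996) and when the dress rehearsal is held (Aug 3, 1996).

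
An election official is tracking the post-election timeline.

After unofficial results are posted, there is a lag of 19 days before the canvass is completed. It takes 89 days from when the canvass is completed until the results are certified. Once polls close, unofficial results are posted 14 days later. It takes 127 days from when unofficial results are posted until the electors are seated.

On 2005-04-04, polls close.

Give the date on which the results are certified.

Polls close: Apr 4, 2005.
Unofficial results are posted: Apr 4, 2005 + 14 days = Apr 18, 2005.
The canvass is completed: Apr 18, 2005 + 19 days = May 7, 2005.
The results are certified: May 7, 2005 + 89 days = Aug 4, 2005.

2005-08-04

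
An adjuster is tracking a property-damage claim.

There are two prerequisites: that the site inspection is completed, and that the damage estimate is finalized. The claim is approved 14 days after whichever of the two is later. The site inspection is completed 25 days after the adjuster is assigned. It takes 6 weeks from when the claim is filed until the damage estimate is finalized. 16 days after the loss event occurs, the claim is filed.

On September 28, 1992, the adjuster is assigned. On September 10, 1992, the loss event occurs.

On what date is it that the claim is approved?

The adjuster is assigned: Sep 28, 1992.
The site inspection is completed: Sep 28, 1992 + 25 days = Oct 23, 1992.
The loss event occurs: Sep 10, 1992.
The claim is filed: Sep 10, 1992 + 16 days = Sep 26, 1992.
The damage estimate is finalized: Sep 26, 1992 + 6 weeks = Nov 7, 1992.
Both prerequisites met — the site inspection is completed (Oct 23, 1992), the damage estimate is finalized (Nov 7, 1992); the later is Nov 7, 1992.
The claim is approved: Nov 7, 1992 + 14 days = Nov 21, 1992.

November 21, 1992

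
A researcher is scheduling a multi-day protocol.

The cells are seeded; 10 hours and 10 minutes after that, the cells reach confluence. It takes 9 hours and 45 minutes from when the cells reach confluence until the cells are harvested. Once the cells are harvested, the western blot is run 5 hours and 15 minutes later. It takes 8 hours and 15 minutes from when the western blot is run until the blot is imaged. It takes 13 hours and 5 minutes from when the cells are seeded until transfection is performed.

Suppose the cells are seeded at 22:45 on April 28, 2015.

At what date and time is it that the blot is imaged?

The cells are seeded: 22:45 Apr 28, 2015.
The cells reach confluence: 22:45 Apr 28, 2015 + 10h10m = 08:55 Apr 29, 2015.
The cells are harvested: 08:55 Apr 29, 2015 + 9h45m = 18:40 Apr 29, 2015.
The western blot is run: 18:40 Apr 29, 2015 + 5h15m = 23:55 Apr 29, 2015.
The blot is imaged: 23:55 Apr 29, 2015 + 8h15m = 08:10 Apr 30, 2015.

08:10 on April 30, 2015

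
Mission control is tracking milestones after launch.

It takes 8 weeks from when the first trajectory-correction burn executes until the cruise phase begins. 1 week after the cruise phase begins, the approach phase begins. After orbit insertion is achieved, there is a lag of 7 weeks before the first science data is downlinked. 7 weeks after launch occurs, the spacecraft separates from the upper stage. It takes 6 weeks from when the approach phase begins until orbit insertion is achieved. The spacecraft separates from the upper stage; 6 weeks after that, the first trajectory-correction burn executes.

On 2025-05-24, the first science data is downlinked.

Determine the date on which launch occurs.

2024-09-21

The first science data is downlinked: May 24, 2025.
Orbit insertion is achieved: May 24, 2025 − 7 weeks = Apr 5, 2025.
The approach phase begins: Apr 5, 2025 − 6 weeks = Feb 22, 2025.
The cruise phase begins: Feb 22, 2025 − 1 week = Feb 15, 2025.
The first trajectory-correction burn executes: Feb 15, 2025 − 8 weeks = Dec 21, 2024.
The spacecraft separates from the upper stage: Dec 21, 2024 − 6 weeks = Nov 9, 2024.
Launch occurs: Nov 9, 2024 − 7 weeks = Sep 21, 2024.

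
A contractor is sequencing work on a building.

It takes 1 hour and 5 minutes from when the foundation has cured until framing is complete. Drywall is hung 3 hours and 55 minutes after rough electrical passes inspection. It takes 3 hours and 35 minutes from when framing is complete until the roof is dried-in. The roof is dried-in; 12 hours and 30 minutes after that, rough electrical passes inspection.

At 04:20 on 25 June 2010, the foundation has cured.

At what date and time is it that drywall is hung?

01:25 on 26 June 2010

The foundation has cured: 04:20 Jun 25, 2010.
Framing is complete: 04:20 Jun 25, 2010 + 1h05m = 05:25 Jun 25, 2010.
The roof is dried-in: 05:25 Jun 25, 2010 + 3h35m = 09:00 Jun 25, 2010.
Rough electrical passes inspection: 09:00 Jun 25, 2010 + 12h30m = 21:30 Jun 25, 2010.
Drywall is hung: 21:30 Jun 25, 2010 + 3h55m = 01:25 Jun 26, 2010.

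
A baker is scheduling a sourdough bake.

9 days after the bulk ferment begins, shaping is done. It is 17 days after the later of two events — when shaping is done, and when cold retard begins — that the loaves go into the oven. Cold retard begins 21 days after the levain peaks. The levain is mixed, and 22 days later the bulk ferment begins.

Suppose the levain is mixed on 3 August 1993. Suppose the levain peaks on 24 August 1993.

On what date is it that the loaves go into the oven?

1 October 1993

The levain is mixed: Aug 3, 1993.
The bulk ferment begins: Aug 3, 1993 + 22 days = Aug 25, 1993.
Shaping is done: Aug 25, 1993 + 9 days = Sep 3, 1993.
The levain peaks: Aug 24, 1993.
Cold retard begins: Aug 24, 1993 + 21 days = Sep 14, 1993.
Both prerequisites met — shaping is done (Sep 3, 1993), cold retard begins (Sep 14, 1993); the later is Sep 14, 1993.
The loaves go into the oven: Sep 14, 1993 + 17 days = Oct 1, 1993.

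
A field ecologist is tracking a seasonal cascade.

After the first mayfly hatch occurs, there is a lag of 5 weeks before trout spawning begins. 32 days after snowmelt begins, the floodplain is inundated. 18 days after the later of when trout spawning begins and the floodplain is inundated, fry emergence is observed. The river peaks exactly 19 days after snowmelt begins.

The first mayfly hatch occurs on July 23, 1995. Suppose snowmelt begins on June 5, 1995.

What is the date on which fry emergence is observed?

The first mayfly hatch occurs: Jul 23, 1995.
Trout spawning begins: Jul 23, 1995 + 5 weeks = Aug 27, 1995.
Snowmelt begins: Jun 5, 1995.
The floodplain is inundated: Jun 5, 1995 + 32 days = Jul 7, 1995.
Both prerequisites met — trout spawning begins (Aug 27, 1995), the floodplain is inundated (Jul 7, 1995); the later is Aug 27, 1995.
Fry emergence is observed: Aug 27, 1995 + 18 days = Sep 14, 1995.

September 14, 1995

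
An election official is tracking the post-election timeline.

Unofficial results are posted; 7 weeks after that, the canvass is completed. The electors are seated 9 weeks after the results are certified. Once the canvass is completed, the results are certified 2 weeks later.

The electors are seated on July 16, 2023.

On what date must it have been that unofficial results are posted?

The electors are seated: Jul 16, 2023.
The results are certified: Jul 16, 2023 − 9 weeks = May 14, 2023.
The canvass is completed: May 14, 2023 − 2 weeks = Apr 30, 2023.
Unofficial results are posted: Apr 30, 2023 − 7 weeks = Mar 12, 2023.

March 12, 2023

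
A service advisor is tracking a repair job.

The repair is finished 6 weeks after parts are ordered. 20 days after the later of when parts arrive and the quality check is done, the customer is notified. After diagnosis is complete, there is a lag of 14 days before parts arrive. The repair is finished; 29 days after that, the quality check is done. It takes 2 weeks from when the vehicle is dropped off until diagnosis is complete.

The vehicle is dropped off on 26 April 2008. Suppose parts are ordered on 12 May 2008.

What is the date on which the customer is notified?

The vehicle is dropped off: Apr 26, 2008.
Diagnosis is complete: Apr 26, 2008 + 2 weeks = May 10, 2008.
Parts arrive: May 10, 2008 + 14 days = May 24, 2008.
Parts are ordered: May 12, 2008.
The repair is finished: May 12, 2008 + 6 weeks = Jun 23, 2008.
The quality check is done: Jun 23, 2008 + 29 days = Jul 22, 2008.
Both prerequisites met — parts arrive (May 24, 2008), the quality check is done (Jul 22, 2008); the later is Jul 22, 2008.
The customer is notified: Jul 22, 2008 + 20 days = Aug 11, 2008.

11 August 2008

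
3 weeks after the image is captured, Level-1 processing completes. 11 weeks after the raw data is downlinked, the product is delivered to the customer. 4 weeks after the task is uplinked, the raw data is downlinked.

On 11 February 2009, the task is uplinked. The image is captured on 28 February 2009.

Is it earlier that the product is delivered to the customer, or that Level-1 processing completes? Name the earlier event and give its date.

Level-1 processing completes — 21 March 2009

The task is uplinked: Feb 11, 2009.
The raw data is downlinked: Feb 11, 2009 + 4 weeks = Mar 11, 2009.
The product is delivered to the customer: Mar 11, 2009 + 11 weeks = May 27, 2009.
The image is captured: Feb 28, 2009.
Level-1 processing completes: Feb 28, 2009 + 3 weeks = Mar 21, 2009.
Comparing: the product is delivered to the customer on May 27, 2009 vs Level-1 processing completes on Mar 21, 2009. Earlier: Level-1 processing completes.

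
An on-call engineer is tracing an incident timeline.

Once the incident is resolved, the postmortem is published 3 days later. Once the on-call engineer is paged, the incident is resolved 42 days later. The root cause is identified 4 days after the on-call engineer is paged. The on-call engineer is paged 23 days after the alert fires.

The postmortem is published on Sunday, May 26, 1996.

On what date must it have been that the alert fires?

Tuesday, March 19, 1996

The postmortem is published: May 26, 1996.
The incident is resolved: May 26, 1996 − 3 days = May 23, 1996.
The on-call engineer is paged: May 23, 1996 − 42 days = Apr 11, 1996.
The alert fires: Apr 11, 1996 − 23 days = Mar 19, 1996.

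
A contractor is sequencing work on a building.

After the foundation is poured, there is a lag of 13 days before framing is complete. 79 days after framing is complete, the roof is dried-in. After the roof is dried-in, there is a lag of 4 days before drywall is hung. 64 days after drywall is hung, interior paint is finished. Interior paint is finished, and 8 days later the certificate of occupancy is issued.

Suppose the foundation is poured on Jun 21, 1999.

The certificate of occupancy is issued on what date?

Dec 6, 1999

The foundation is poured: Jun 21, 1999.
Framing is complete: Jun 21, 1999 + 13 days = Jul 4, 1999.
The roof is dried-in: Jul 4, 1999 + 79 days = Sep 21, 1999.
Drywall is hung: Sep 21, 1999 + 4 days = Sep 25, 1999.
Interior paint is finished: Sep 25, 1999 + 64 days = Nov 28, 1999.
The certificate of occupancy is issued: Nov 28, 1999 + 8 days = Dec 6, 1999.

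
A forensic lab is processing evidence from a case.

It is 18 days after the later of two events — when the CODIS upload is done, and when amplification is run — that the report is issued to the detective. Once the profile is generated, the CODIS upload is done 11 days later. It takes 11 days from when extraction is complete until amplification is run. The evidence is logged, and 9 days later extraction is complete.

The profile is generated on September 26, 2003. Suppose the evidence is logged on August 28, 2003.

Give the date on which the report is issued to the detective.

October 25, 2003

The profile is generated: Sep 26, 2003.
The CODIS upload is done: Sep 26, 2003 + 11 days = Oct 7, 2003.
The evidence is logged: Aug 28, 2003.
Extraction is complete: Aug 28, 2003 + 9 days = Sep 6, 2003.
Amplification is run: Sep 6, 2003 + 11 days = Sep 17, 2003.
Both prerequisites met — the CODIS upload is done (Oct 7, 2003), amplification is run (Sep 17, 2003); the later is Oct 7, 2003.
The report is issued to the detective: Oct 7, 2003 + 18 days = Oct 25, 2003.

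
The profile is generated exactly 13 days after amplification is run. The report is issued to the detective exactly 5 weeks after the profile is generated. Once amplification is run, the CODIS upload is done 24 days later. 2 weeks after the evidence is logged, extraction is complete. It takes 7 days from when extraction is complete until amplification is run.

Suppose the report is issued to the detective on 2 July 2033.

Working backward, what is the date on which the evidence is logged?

The report is issued to the detective: Jul 2, 2033.
The profile is generated: Jul 2, 2033 − 5 weeks = May 28, 2033.
Amplification is run: May 28, 2033 − 13 days = May 15, 2033.
Extraction is complete: May 15, 2033 − 7 days = May 8, 2033.
The evidence is logged: May 8, 2033 − 2 weeks = Apr 24, 2033.

24 April 2033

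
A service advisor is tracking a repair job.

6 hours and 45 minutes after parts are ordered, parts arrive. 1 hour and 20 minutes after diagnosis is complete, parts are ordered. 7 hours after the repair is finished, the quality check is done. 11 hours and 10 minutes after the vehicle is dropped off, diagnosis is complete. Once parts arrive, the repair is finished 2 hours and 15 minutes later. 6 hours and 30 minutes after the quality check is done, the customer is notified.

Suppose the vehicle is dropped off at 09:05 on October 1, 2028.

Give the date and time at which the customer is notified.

The vehicle is dropped off: 09:05 Oct 1, 2028.
Diagnosis is complete: 09:05 Oct 1, 2028 + 11h10m = 20:15 Oct 1, 2028.
Parts are ordered: 20:15 Oct 1, 2028 + 1h20m = 21:35 Oct 1, 2028.
Parts arrive: 21:35 Oct 1, 2028 + 6h45m = 04:20 Oct 2, 2028.
The repair is finished: 04:20 Oct 2, 2028 + 2h15m = 06:35 Oct 2, 2028.
The quality check is done: 06:35 Oct 2, 2028 + 7h = 13:35 Oct 2, 2028.
The customer is notified: 13:35 Oct 2, 2028 + 6h30m = 20:05 Oct 2, 2028.

20:05 on October 2, 2028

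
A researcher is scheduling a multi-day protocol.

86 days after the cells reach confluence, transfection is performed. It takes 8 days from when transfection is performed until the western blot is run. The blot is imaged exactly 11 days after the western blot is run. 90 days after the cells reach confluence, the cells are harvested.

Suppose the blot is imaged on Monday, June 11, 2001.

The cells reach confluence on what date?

Monday, February 26, 2001

The blot is imaged: Jun 11, 2001.
The western blot is run: Jun 11, 2001 − 11 days = May 31, 2001.
Transfection is performed: May 31, 2001 − 8 days = May 23, 2001.
The cells reach confluence: May 23, 2001 − 86 days = Feb 26, 2001.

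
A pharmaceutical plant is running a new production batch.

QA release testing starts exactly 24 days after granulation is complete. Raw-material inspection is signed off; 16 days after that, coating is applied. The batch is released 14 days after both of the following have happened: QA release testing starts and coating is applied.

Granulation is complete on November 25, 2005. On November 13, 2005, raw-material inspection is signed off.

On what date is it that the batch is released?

Granulation is complete: Nov 25, 2005.
QA release testing starts: Nov 25, 2005 + 24 days = Dec 19, 2005.
Raw-material inspection is signed off: Nov 13, 2005.
Coating is applied: Nov 13, 2005 + 16 days = Nov 29, 2005.
Both prerequisites met — QA release testing starts (Dec 19, 2005), coating is applied (Nov 29, 2005); the later is Dec 19, 2005.
The batch is released: Dec 19, 2005 + 14 days = Jan 2, 2006.

January 2, 2006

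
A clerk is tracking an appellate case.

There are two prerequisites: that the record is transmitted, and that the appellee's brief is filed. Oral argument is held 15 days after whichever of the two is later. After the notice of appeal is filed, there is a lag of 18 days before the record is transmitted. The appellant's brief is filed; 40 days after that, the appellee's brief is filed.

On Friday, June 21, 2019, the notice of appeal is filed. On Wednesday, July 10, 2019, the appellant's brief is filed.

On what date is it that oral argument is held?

The notice of appeal is filed: Jun 21, 2019.
The record is transmitted: Jun 21, 2019 + 18 days = Jul 9, 2019.
The appellant's brief is filed: Jul 10, 2019.
The appellee's brief is filed: Jul 10, 2019 + 40 days = Aug 19, 2019.
Both prerequisites met — the record is transmitted (Jul 9, 2019), the appellee's brief is filed (Aug 19, 2019); the later is Aug 19, 2019.
Oral argument is held: Aug 19, 2019 + 15 days = Sep 3, 2019.

Tuesday, September 3, 2019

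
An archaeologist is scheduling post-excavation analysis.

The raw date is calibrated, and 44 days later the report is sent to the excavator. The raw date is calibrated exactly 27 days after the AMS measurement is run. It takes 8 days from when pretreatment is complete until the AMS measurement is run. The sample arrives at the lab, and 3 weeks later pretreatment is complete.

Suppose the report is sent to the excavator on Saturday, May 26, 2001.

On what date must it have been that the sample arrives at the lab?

The report is sent to the excavator: May 26, 2001.
The raw date is calibrated: May 26, 2001 − 44 days = Apr 12, 2001.
The AMS measurement is run: Apr 12, 2001 − 27 days = Mar 16, 2001.
Pretreatment is complete: Mar 16, 2001 − 8 days = Mar 8, 2001.
The sample arrives at the lab: Mar 8, 2001 − 3 weeks = Feb 15, 2001.

Thursday, February 15, 2001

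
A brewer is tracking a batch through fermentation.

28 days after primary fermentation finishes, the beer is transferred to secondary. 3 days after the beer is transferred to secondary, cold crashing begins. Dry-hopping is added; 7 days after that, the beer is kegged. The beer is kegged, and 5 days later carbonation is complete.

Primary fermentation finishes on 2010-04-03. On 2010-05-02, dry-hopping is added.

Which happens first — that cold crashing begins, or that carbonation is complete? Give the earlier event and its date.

Primary fermentation finishes: Apr 3, 2010.
The beer is transferred to secondary: Apr 3, 2010 + 28 days = May 1, 2010.
Cold crashing begins: May 1, 2010 + 3 days = May 4, 2010.
Dry-hopping is added: May 2, 2010.
The beer is kegged: May 2, 2010 + 7 days = May 9, 2010.
Carbonation is complete: May 9, 2010 + 5 days = May 14, 2010.
Comparing: cold crashing begins on May 4, 2010 vs carbonation is complete on May 14, 2010. Earlier: cold crashing begins.

Cold crashing begins — 2010-05-04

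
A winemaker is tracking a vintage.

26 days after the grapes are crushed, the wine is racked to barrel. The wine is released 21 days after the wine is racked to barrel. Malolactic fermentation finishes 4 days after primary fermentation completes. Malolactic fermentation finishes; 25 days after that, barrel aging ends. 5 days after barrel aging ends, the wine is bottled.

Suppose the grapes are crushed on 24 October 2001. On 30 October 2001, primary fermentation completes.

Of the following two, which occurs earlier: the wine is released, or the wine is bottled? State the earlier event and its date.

The grapes are crushed: Oct 24, 2001.
The wine is racked to barrel: Oct 24, 2001 + 26 days = Nov 19, 2001.
The wine is released: Nov 19, 2001 + 21 days = Dec 10, 2001.
Primary fermentation completes: Oct 30, 2001.
Malolactic fermentation finishes: Oct 30, 2001 + 4 days = Nov 3, 2001.
Barrel aging ends: Nov 3, 2001 + 25 days = Nov 28, 2001.
The wine is bottled: Nov 28, 2001 + 5 days = Dec 3, 2001.
Comparing: the wine is released on Dec 10, 2001 vs the wine is bottled on Dec 3, 2001. Earlier: the wine is bottled.

The wine is bottled — 3 December 2001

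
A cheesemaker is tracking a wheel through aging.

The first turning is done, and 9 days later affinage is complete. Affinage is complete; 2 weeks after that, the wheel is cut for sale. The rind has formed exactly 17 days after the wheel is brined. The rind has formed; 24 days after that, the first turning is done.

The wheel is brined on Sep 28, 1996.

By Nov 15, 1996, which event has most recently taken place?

The first turning is done

The wheel is brined: Sep 28, 1996.
The rind has formed: Sep 28, 1996 + 17 days = Oct 15, 1996.
The first turning is done: Oct 15, 1996 + 24 days = Nov 8, 1996.
Affinage is complete: Nov 8, 1996 + 9 days = Nov 17, 1996.
The wheel is cut for sale: Nov 17, 1996 + 2 weeks = Dec 1, 1996.
Nov 15, 1996 falls between when the first turning is done (Nov 8, 1996) and when affinage is complete (Nov 17, 1996).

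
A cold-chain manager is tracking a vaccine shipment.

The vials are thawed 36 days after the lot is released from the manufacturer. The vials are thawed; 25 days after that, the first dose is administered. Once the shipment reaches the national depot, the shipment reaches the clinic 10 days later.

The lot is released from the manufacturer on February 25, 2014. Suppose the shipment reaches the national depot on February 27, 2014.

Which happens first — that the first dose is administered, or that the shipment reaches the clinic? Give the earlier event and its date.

The lot is released from the manufacturer: Feb 25, 2014.
The vials are thawed: Feb 25, 2014 + 36 days = Apr 2, 2014.
The first dose is administered: Apr 2, 2014 + 25 days = Apr 27, 2014.
The shipment reaches the national depot: Feb 27, 2014.
The shipment reaches the clinic: Feb 27, 2014 + 10 days = Mar 9, 2014.
Comparing: the first dose is administered on Apr 27, 2014 vs the shipment reaches the clinic on Mar 9, 2014. Earlier: the shipment reaches the clinic.

The shipment reaches the clinic — March 9, 2014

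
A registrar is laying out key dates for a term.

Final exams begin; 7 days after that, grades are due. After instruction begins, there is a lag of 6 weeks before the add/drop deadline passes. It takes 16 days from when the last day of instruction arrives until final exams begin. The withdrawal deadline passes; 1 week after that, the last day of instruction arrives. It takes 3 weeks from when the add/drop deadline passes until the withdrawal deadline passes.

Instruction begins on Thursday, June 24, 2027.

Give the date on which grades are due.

Instruction begins: Jun 24, 2027.
The add/drop deadline passes: Jun 24, 2027 + 6 weeks = Aug 5, 2027.
The withdrawal deadline passes: Aug 5, 2027 + 3 weeks = Aug 26, 2027.
The last day of instruction arrives: Aug 26, 2027 + 1 week = Sep 2, 2027.
Final exams begin: Sep 2, 2027 + 16 days = Sep 18, 2027.
Grades are due: Sep 18, 2027 + 7 days = Sep 25, 2027.

Saturday, September 25, 2027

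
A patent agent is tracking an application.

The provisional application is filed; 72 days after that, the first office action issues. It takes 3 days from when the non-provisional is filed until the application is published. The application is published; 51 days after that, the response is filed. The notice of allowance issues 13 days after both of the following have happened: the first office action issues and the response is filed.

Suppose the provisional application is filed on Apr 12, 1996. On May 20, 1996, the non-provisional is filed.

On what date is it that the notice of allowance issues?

Jul 26, 1996

The provisional application is filed: Apr 12, 1996.
The first office action issues: Apr 12, 1996 + 72 days = Jun 23, 1996.
The non-provisional is filed: May 20, 1996.
The application is published: May 20, 1996 + 3 days = May 23, 1996.
The response is filed: May 23, 1996 + 51 days = Jul 13, 1996.
Both prerequisites met — the first office action issues (Jun 23, 1996), the response is filed (Jul 13, 1996); the later is Jul 13, 1996.
The notice of allowance issues: Jul 13, 1996 + 13 days = Jul 26, 1996.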